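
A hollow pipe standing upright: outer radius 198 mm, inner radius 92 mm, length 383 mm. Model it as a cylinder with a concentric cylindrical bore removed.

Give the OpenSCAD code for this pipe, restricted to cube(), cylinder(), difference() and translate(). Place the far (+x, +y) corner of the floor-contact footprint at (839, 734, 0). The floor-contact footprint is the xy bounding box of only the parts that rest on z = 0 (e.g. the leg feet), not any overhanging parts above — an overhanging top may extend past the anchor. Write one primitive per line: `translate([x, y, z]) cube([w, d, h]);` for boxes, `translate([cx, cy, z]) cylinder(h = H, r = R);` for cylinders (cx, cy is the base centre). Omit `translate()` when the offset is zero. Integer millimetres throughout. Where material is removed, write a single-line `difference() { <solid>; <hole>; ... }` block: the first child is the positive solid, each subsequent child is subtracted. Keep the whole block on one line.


difference() { translate([641, 536, 0]) cylinder(h = 383, r = 198); translate([641, 536, 0]) cylinder(h = 383, r = 92); }


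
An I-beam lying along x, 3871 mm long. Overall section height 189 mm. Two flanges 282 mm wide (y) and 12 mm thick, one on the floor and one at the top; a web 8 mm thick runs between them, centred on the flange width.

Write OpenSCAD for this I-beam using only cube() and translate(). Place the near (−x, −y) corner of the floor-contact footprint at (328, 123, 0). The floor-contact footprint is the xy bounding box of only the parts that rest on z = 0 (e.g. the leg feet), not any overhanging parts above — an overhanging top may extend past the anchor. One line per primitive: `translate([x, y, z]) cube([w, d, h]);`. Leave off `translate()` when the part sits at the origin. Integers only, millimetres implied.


translate([328, 123, 0]) cube([3871, 282, 12]);
translate([328, 260, 12]) cube([3871, 8, 165]);
translate([328, 123, 177]) cube([3871, 282, 12]);


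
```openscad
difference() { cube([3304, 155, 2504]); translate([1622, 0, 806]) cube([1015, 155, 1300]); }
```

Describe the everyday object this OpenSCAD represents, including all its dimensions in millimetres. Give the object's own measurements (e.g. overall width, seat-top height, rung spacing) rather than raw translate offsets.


A wall 3304 mm long (x), 155 mm thick (y), 2504 mm tall, with a rectangular window opening cut through it. The opening is 1015 mm wide and 1300 mm tall; its sill is at z = 806 mm and its near (−x) edge is 1622 mm from the wall's −x end. The opening passes through the full wall thickness.


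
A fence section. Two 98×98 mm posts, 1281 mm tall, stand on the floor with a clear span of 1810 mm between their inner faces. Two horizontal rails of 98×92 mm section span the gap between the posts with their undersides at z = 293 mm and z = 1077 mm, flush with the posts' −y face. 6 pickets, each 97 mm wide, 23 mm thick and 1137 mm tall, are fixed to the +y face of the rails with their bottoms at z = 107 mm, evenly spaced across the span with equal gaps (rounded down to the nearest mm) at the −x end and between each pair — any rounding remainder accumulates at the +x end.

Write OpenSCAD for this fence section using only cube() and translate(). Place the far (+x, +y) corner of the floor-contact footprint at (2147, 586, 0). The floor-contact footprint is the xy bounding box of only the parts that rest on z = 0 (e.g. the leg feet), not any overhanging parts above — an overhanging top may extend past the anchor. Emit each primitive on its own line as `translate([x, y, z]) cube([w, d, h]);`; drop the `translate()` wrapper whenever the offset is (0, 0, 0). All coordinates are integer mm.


translate([141, 488, 0]) cube([98, 98, 1281]);
translate([2049, 488, 0]) cube([98, 98, 1281]);
translate([239, 488, 293]) cube([1810, 98, 92]);
translate([239, 488, 1077]) cube([1810, 98, 92]);
translate([414, 586, 107]) cube([97, 23, 1137]);
translate([686, 586, 107]) cube([97, 23, 1137]);
translate([958, 586, 107]) cube([97, 23, 1137]);
translate([1230, 586, 107]) cube([97, 23, 1137]);
translate([1502, 586, 107]) cube([97, 23, 1137]);
translate([1774, 586, 107]) cube([97, 23, 1137]);


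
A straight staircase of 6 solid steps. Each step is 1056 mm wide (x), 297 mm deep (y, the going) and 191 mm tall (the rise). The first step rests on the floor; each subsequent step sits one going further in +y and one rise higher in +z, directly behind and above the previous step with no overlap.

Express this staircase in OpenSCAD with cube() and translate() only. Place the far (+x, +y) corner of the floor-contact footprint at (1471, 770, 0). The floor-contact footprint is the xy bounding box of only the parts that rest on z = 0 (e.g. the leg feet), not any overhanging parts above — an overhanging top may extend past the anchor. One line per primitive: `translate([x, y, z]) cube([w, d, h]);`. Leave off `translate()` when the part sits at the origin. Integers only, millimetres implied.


translate([415, 473, 0]) cube([1056, 297, 191]);
translate([415, 770, 191]) cube([1056, 297, 191]);
translate([415, 1067, 382]) cube([1056, 297, 191]);
translate([415, 1364, 573]) cube([1056, 297, 191]);
translate([415, 1661, 764]) cube([1056, 297, 191]);
translate([415, 1958, 955]) cube([1056, 297, 191]);


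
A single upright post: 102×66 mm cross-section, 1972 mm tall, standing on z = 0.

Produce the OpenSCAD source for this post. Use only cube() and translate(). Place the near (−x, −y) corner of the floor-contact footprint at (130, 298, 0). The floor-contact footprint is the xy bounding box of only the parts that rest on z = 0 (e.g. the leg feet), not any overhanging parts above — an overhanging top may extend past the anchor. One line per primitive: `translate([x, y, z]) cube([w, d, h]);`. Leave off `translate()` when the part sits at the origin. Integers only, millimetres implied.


translate([130, 298, 0]) cube([102, 66, 1972]);


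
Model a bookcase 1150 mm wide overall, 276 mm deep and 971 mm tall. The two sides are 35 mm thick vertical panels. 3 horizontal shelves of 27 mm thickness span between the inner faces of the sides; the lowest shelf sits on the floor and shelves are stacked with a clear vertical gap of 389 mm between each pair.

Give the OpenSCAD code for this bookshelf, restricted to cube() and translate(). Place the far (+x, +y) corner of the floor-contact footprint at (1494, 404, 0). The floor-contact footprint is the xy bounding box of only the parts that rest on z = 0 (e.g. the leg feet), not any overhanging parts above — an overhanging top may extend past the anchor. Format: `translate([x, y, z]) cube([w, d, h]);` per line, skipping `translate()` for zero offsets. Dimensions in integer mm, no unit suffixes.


translate([344, 128, 0]) cube([35, 276, 971]);
translate([1459, 128, 0]) cube([35, 276, 971]);
translate([379, 128, 0]) cube([1080, 276, 27]);
translate([379, 128, 416]) cube([1080, 276, 27]);
translate([379, 128, 832]) cube([1080, 276, 27]);


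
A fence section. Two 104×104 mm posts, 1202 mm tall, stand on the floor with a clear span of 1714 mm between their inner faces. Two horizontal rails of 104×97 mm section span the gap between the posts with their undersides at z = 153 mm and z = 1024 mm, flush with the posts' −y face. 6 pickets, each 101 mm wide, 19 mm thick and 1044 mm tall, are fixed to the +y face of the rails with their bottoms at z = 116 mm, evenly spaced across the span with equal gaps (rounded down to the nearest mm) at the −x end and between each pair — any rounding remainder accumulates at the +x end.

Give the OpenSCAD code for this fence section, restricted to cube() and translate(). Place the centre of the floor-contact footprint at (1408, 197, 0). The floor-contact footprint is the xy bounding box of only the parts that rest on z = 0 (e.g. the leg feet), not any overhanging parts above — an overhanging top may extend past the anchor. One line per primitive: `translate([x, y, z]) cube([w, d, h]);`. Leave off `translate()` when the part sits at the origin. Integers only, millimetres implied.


translate([447, 145, 0]) cube([104, 104, 1202]);
translate([2265, 145, 0]) cube([104, 104, 1202]);
translate([551, 145, 153]) cube([1714, 104, 97]);
translate([551, 145, 1024]) cube([1714, 104, 97]);
translate([709, 249, 116]) cube([101, 19, 1044]);
translate([968, 249, 116]) cube([101, 19, 1044]);
translate([1227, 249, 116]) cube([101, 19, 1044]);
translate([1486, 249, 116]) cube([101, 19, 1044]);
translate([1745, 249, 116]) cube([101, 19, 1044]);
translate([2004, 249, 116]) cube([101, 19, 1044]);


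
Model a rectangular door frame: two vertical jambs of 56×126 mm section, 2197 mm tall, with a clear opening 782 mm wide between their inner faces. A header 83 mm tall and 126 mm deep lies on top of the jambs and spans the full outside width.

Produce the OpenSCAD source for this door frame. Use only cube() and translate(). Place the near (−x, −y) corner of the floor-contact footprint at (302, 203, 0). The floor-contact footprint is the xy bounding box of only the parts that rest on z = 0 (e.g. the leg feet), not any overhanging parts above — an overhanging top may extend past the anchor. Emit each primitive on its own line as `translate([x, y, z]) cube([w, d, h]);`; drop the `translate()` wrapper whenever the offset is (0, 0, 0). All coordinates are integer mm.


translate([302, 203, 0]) cube([56, 126, 2197]);
translate([1140, 203, 0]) cube([56, 126, 2197]);
translate([302, 203, 2197]) cube([894, 126, 83]);


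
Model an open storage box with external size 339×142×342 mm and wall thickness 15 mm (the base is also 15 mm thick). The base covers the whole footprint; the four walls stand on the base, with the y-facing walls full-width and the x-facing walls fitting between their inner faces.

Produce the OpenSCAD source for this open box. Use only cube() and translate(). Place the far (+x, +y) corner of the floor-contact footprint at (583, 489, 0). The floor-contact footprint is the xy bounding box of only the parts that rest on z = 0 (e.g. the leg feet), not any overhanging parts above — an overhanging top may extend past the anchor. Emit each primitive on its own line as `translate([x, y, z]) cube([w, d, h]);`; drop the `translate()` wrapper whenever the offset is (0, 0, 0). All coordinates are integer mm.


translate([244, 347, 0]) cube([339, 142, 15]);
translate([244, 347, 15]) cube([339, 15, 327]);
translate([244, 474, 15]) cube([339, 15, 327]);
translate([244, 362, 15]) cube([15, 112, 327]);
translate([568, 362, 15]) cube([15, 112, 327]);


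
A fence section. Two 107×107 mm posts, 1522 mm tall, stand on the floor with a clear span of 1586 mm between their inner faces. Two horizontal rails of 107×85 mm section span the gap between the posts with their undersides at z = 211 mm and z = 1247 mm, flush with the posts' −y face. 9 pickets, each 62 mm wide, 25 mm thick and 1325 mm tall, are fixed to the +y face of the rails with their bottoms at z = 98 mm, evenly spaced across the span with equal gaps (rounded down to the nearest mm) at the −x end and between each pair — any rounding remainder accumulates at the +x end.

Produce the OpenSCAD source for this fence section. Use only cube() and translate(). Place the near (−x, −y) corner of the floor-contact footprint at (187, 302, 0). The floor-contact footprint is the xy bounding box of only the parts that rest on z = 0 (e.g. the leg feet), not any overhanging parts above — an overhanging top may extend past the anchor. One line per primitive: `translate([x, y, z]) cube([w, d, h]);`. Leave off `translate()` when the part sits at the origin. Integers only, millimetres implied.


translate([187, 302, 0]) cube([107, 107, 1522]);
translate([1880, 302, 0]) cube([107, 107, 1522]);
translate([294, 302, 211]) cube([1586, 107, 85]);
translate([294, 302, 1247]) cube([1586, 107, 85]);
translate([396, 409, 98]) cube([62, 25, 1325]);
translate([560, 409, 98]) cube([62, 25, 1325]);
translate([724, 409, 98]) cube([62, 25, 1325]);
translate([888, 409, 98]) cube([62, 25, 1325]);
translate([1052, 409, 98]) cube([62, 25, 1325]);
translate([1216, 409, 98]) cube([62, 25, 1325]);
translate([1380, 409, 98]) cube([62, 25, 1325]);
translate([1544, 409, 98]) cube([62, 25, 1325]);
translate([1708, 409, 98]) cube([62, 25, 1325]);


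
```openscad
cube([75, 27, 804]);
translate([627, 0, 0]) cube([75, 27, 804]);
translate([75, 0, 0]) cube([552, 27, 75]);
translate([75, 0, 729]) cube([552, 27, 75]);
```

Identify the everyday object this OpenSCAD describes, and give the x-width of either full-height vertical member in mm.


A picture frame. The border width is 75 mm.

Four thin pieces enclosing a rectangular opening — a picture frame. The two full-height stiles are 804 mm tall; the top rail sits at z = 729 and is 75 mm tall, so the border above the opening is 804 − 729 = 75 mm, matching the stile x-width.


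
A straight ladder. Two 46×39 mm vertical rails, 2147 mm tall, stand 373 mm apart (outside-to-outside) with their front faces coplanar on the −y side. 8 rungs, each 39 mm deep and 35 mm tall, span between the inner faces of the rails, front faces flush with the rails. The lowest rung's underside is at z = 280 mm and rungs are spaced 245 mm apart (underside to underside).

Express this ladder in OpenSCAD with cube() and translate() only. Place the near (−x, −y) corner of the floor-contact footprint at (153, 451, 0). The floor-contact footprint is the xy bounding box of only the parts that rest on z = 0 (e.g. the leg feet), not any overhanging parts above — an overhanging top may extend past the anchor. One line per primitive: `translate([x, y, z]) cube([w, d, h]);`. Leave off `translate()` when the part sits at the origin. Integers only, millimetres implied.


// rung span = 373 - 2*46 = 281
// rung[k] z = 280 + k*245
translate([153, 451, 0]) cube([46, 39, 2147]);
translate([480, 451, 0]) cube([46, 39, 2147]);
translate([199, 451, 280]) cube([281, 39, 35]);
translate([199, 451, 525]) cube([281, 39, 35]);
translate([199, 451, 770]) cube([281, 39, 35]);
translate([199, 451, 1015]) cube([281, 39, 35]);
translate([199, 451, 1260]) cube([281, 39, 35]);
translate([199, 451, 1505]) cube([281, 39, 35]);
translate([199, 451, 1750]) cube([281, 39, 35]);
translate([199, 451, 1995]) cube([281, 39, 35]);


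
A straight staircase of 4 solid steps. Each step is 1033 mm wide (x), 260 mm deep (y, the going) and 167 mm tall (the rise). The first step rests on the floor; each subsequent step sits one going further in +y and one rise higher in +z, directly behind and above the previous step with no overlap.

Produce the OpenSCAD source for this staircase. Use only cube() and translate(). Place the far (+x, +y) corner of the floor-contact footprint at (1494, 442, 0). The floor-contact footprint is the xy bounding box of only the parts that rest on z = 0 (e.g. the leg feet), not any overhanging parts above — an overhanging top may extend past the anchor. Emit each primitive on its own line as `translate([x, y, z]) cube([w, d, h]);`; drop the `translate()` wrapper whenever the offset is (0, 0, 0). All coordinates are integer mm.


translate([461, 182, 0]) cube([1033, 260, 167]);
translate([461, 442, 167]) cube([1033, 260, 167]);
translate([461, 702, 334]) cube([1033, 260, 167]);
translate([461, 962, 501]) cube([1033, 260, 167]);


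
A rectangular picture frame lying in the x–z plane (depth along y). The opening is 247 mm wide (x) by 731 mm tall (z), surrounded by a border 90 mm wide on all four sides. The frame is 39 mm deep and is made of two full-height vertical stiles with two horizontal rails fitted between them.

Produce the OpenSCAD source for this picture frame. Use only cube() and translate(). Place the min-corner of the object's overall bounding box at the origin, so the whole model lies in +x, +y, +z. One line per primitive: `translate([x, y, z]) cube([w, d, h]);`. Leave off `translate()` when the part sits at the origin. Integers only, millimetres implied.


cube([90, 39, 911]);
translate([337, 0, 0]) cube([90, 39, 911]);
translate([90, 0, 0]) cube([247, 39, 90]);
translate([90, 0, 821]) cube([247, 39, 90]);


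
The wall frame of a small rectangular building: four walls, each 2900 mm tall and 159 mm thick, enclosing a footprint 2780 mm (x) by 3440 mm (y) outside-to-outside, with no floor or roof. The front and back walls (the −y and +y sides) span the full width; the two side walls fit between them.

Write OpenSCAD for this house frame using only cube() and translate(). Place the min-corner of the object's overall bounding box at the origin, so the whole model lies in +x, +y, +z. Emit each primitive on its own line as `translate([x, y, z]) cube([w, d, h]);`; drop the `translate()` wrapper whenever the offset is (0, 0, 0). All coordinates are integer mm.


cube([2780, 159, 2900]);
translate([0, 3281, 0]) cube([2780, 159, 2900]);
translate([0, 159, 0]) cube([159, 3122, 2900]);
translate([2621, 159, 0]) cube([159, 3122, 2900]);


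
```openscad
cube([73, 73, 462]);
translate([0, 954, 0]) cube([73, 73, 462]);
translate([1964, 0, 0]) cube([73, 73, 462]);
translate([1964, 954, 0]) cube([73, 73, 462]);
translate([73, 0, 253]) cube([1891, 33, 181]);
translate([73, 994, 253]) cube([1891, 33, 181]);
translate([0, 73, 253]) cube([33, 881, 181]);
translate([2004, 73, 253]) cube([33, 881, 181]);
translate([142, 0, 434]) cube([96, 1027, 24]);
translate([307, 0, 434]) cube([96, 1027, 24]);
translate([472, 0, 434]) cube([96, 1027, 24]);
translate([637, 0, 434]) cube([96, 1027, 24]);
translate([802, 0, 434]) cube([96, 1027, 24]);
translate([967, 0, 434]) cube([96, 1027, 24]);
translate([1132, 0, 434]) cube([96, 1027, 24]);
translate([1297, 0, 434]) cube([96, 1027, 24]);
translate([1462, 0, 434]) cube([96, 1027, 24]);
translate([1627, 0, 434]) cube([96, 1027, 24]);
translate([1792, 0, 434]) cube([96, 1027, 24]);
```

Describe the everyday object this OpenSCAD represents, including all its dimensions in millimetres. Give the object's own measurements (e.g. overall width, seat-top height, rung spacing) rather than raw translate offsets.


A bed frame 2037 mm long (x) by 1027 mm wide (y). Four 73×73 mm corner posts, 462 mm tall, at the corners of the footprint. Four rails of 33 mm thickness and 181 mm height run between adjacent posts with their undersides at z = 253 mm, their outer faces flush with the outside of the frame (the two x-running rails run between the posts' inner faces; the two y-running rails run between the posts' inner faces). 11 slats, each 96 mm wide (x) and 24 mm thick, lie across the top of the two x-running rails, running the full 1027 mm width of the frame in y; along x they sit between the end posts with a 69 mm gap after the −x posts and between neighbouring slats, leaving 76 mm before the +x posts.


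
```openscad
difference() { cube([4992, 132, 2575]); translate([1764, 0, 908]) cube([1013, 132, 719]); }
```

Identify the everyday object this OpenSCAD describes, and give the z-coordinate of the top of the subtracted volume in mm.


A wall with a window opening. The window head height is 1627 mm.

A wall with a rectangular opening subtracted — a window. Sill at z = 908, opening 719 mm tall, so the head is at 908 + 719 = 1627 mm.


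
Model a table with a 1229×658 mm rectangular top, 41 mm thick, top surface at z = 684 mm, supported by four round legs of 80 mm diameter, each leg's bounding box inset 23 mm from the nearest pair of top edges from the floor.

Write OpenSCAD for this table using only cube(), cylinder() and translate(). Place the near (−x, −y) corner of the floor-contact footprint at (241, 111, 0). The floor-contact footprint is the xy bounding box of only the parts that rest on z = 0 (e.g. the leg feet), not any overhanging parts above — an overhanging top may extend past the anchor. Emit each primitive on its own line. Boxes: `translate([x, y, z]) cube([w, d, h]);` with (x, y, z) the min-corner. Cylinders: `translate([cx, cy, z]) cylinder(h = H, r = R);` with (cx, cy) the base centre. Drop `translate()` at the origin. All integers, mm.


translate([218, 88, 643]) cube([1229, 658, 41]);
translate([281, 151, 0]) cylinder(h = 643, r = 40);
translate([1384, 151, 0]) cylinder(h = 643, r = 40);
translate([281, 683, 0]) cylinder(h = 643, r = 40);
translate([1384, 683, 0]) cylinder(h = 643, r = 40);


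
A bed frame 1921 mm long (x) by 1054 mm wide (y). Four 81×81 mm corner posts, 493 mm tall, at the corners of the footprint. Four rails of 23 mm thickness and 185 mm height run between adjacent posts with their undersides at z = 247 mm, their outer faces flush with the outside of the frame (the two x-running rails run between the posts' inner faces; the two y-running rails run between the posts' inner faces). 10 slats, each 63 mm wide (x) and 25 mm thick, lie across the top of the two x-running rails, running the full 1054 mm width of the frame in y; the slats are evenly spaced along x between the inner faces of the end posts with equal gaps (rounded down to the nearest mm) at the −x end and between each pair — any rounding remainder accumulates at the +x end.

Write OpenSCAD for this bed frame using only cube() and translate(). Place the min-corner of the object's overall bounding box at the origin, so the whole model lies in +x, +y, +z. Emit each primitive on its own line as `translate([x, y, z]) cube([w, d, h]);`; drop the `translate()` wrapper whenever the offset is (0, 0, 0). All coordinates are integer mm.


// slat z = rail_z + rail_h = 247 + 185 = 432
// slat gap = ⌊(1759 − 10·63) / 11⌋ = 102
cube([81, 81, 493]);
translate([0, 973, 0]) cube([81, 81, 493]);
translate([1840, 0, 0]) cube([81, 81, 493]);
translate([1840, 973, 0]) cube([81, 81, 493]);
translate([81, 0, 247]) cube([1759, 23, 185]);
translate([81, 1031, 247]) cube([1759, 23, 185]);
translate([0, 81, 247]) cube([23, 892, 185]);
translate([1898, 81, 247]) cube([23, 892, 185]);
translate([183, 0, 432]) cube([63, 1054, 25]);
translate([348, 0, 432]) cube([63, 1054, 25]);
translate([513, 0, 432]) cube([63, 1054, 25]);
translate([678, 0, 432]) cube([63, 1054, 25]);
translate([843, 0, 432]) cube([63, 1054, 25]);
translate([1008, 0, 432]) cube([63, 1054, 25]);
translate([1173, 0, 432]) cube([63, 1054, 25]);
translate([1338, 0, 432]) cube([63, 1054, 25]);
translate([1503, 0, 432]) cube([63, 1054, 25]);
translate([1668, 0, 432]) cube([63, 1054, 25]);


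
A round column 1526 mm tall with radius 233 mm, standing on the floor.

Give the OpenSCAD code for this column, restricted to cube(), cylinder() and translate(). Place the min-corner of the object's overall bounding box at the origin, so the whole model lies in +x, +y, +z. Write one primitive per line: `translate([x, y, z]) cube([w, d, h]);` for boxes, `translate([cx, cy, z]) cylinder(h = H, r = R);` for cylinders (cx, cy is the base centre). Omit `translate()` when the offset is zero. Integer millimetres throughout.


translate([233, 233, 0]) cylinder(h = 1526, r = 233);


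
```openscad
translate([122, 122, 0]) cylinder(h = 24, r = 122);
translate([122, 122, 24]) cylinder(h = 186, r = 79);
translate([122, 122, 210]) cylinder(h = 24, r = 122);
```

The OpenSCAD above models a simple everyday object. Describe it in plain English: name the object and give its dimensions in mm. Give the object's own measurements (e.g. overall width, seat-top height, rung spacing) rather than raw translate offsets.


A spool: two coaxial disc flanges of radius 122 mm and thickness 24 mm, joined by a core cylinder of radius 79 mm and height 186 mm. The lower flange rests on z = 0 and the three cylinders share a vertical axis.


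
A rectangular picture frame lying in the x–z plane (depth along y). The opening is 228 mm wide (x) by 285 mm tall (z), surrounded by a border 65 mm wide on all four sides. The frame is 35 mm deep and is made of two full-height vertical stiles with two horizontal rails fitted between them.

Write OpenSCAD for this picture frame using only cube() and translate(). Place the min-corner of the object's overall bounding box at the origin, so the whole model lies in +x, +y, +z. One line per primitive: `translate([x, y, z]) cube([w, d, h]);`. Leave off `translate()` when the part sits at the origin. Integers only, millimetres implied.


cube([65, 35, 415]);
translate([293, 0, 0]) cube([65, 35, 415]);
translate([65, 0, 0]) cube([228, 35, 65]);
translate([65, 0, 350]) cube([228, 35, 65]);


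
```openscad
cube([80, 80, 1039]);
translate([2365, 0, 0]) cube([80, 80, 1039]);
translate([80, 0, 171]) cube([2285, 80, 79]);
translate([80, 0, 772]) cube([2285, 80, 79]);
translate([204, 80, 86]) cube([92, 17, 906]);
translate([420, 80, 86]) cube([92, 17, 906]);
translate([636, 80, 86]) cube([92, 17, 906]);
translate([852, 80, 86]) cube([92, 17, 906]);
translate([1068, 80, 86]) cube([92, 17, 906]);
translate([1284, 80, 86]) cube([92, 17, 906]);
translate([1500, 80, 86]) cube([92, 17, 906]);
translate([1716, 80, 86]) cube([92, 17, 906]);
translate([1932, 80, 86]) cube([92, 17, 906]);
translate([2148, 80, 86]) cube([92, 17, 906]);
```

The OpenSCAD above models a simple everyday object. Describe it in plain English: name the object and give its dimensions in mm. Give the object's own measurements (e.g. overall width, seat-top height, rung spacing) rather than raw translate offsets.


A fence section. Two 80×80 mm posts, 1039 mm tall, stand on the floor with a clear span of 2285 mm between their inner faces. Two horizontal rails of 80×79 mm section span the gap between the posts with their undersides at z = 171 mm and z = 772 mm, flush with the posts' −y face. 10 pickets, each 92 mm wide, 17 mm thick and 906 mm tall, are fixed to the +y face of the rails with their bottoms at z = 86 mm, spaced across the span with a 124 mm gap after the −x post and between neighbouring pickets, with 125 mm left before the +x post.


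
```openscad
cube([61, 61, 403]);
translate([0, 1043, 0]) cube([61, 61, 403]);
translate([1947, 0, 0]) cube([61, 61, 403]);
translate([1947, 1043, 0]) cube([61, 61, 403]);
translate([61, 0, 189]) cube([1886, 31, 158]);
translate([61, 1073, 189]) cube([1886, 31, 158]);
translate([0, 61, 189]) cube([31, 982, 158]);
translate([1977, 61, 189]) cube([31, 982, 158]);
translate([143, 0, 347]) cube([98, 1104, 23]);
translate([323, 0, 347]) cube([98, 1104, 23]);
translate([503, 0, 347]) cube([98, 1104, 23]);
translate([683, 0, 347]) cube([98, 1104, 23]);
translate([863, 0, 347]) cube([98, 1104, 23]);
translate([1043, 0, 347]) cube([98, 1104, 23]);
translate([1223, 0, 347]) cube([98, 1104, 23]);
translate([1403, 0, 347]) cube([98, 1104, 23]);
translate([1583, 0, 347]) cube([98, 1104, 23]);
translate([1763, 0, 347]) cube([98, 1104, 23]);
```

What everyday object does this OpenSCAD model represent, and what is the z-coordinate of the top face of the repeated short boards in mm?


A bed frame. The slat-top height is 370 mm.

Four posts, four rails, and a row of slats — a bed frame. Slats sit on the rails at z = 189 + 158 = 347; with slat thickness 23, the top is 370 mm.


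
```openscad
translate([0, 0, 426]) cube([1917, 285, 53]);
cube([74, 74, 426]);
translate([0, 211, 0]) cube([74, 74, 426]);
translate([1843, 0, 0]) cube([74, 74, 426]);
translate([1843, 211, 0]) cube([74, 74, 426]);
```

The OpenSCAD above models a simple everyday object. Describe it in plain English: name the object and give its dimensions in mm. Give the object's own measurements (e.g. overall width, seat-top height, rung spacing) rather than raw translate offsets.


A bench: a 1917×285 mm seat slab, 53 mm thick, top at z = 479 mm, on four 74×74 mm square legs flush with the seat corners and standing on z = 0.


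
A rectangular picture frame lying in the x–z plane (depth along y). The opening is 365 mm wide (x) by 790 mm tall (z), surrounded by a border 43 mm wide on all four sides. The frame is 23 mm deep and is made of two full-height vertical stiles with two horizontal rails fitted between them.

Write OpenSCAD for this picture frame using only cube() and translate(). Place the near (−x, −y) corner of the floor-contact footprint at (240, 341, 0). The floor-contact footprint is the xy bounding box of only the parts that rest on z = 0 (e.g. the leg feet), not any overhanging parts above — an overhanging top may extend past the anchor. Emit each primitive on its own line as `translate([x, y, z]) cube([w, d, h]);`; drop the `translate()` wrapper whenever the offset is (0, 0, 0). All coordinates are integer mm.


translate([240, 341, 0]) cube([43, 23, 876]);
translate([648, 341, 0]) cube([43, 23, 876]);
translate([283, 341, 0]) cube([365, 23, 43]);
translate([283, 341, 833]) cube([365, 23, 43]);


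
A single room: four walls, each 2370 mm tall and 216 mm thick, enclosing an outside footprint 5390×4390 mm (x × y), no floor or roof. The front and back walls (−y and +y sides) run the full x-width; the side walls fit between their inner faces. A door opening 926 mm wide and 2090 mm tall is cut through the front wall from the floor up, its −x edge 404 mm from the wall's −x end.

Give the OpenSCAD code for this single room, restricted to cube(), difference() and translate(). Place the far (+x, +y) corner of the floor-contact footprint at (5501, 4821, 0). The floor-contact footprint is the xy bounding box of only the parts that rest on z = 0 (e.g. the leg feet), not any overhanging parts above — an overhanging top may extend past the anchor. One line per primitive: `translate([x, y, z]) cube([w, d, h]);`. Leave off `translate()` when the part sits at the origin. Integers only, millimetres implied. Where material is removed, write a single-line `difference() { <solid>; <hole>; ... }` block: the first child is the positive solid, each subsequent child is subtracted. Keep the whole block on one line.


difference() { translate([111, 431, 0]) cube([5390, 216, 2370]); translate([515, 431, 0]) cube([926, 216, 2090]); }
translate([111, 4605, 0]) cube([5390, 216, 2370]);
translate([111, 647, 0]) cube([216, 3958, 2370]);
translate([5285, 647, 0]) cube([216, 3958, 2370]);


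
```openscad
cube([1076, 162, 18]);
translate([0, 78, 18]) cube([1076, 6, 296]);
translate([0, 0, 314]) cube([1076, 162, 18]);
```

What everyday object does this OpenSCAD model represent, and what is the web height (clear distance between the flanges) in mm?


An I-beam. The web height is 296 mm.

Two wide flanges with a thin centred web — an I-beam. Overall 332 mm minus two 18 mm flanges gives a web of 332 − 2·18 = 296 mm.


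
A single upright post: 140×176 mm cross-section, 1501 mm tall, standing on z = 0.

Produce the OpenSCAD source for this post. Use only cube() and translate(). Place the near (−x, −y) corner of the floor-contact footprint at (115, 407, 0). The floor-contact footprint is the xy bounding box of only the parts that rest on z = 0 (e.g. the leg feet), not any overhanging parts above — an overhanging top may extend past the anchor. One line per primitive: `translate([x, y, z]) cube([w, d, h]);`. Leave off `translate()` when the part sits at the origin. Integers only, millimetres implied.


translate([115, 407, 0]) cube([140, 176, 1501]);


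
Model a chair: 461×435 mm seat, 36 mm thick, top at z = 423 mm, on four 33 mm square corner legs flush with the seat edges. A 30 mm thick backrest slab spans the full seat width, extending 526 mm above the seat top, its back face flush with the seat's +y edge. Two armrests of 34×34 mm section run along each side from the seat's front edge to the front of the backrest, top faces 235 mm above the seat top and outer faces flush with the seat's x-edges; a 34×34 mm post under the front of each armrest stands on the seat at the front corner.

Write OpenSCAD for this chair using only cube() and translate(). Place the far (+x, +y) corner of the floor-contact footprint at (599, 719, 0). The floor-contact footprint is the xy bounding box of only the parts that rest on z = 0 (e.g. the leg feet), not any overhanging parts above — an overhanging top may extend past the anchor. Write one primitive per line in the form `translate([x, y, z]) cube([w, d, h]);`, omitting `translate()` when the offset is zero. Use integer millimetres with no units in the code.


translate([138, 284, 387]) cube([461, 435, 36]);
translate([138, 284, 0]) cube([33, 33, 387]);
translate([566, 284, 0]) cube([33, 33, 387]);
translate([138, 686, 0]) cube([33, 33, 387]);
translate([566, 686, 0]) cube([33, 33, 387]);
translate([138, 689, 423]) cube([461, 30, 526]);
translate([138, 284, 624]) cube([34, 405, 34]);
translate([565, 284, 624]) cube([34, 405, 34]);
translate([138, 284, 423]) cube([34, 34, 201]);
translate([565, 284, 423]) cube([34, 34, 201]);


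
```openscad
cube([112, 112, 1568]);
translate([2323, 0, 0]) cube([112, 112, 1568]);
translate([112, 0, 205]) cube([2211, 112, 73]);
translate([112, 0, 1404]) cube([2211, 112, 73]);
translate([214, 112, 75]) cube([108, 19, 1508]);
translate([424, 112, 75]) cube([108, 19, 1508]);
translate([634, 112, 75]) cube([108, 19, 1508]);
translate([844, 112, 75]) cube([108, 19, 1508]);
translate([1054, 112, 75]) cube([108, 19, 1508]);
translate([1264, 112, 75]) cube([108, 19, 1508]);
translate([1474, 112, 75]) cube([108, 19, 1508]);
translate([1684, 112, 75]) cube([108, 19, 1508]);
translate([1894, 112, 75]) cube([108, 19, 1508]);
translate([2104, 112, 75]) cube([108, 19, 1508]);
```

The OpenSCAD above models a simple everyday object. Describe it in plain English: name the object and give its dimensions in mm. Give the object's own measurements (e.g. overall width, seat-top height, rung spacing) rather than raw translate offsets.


A fence section. Two 112×112 mm posts, 1568 mm tall, stand on the floor with a clear span of 2211 mm between their inner faces. Two horizontal rails of 112×73 mm section span the gap between the posts with their undersides at z = 205 mm and z = 1404 mm, flush with the posts' −y face. 10 pickets, each 108 mm wide, 19 mm thick and 1508 mm tall, are fixed to the +y face of the rails with their bottoms at z = 75 mm, spaced across the span with a 102 mm gap after the −x post and between neighbouring pickets, with 111 mm left before the +x post.


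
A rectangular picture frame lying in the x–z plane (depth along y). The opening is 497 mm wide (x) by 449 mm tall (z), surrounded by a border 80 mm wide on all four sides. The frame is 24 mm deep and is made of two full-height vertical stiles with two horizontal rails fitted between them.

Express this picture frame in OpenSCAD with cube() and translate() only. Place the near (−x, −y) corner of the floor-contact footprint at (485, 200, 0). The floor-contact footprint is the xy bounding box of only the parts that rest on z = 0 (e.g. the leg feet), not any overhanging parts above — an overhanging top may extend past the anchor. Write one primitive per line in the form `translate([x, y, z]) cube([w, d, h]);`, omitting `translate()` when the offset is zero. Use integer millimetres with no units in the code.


translate([485, 200, 0]) cube([80, 24, 609]);
translate([1062, 200, 0]) cube([80, 24, 609]);
translate([565, 200, 0]) cube([497, 24, 80]);
translate([565, 200, 529]) cube([497, 24, 80]);


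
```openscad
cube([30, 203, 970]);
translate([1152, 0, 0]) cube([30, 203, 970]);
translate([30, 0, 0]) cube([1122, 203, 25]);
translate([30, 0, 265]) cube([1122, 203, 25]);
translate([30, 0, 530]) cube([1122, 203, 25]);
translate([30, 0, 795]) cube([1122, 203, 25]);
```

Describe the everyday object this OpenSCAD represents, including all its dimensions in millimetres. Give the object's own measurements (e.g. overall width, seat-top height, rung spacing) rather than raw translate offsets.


An open bookshelf. Two side panels, each 30 mm thick, 203 mm deep and 970 mm tall, stand 1182 mm apart (outside-to-outside). Between them sit 4 shelves, each 25 mm thick and 203 mm deep, spanning the full gap between the sides. The bottom shelf rests on the floor (its underside at z = 0) and the clear gap between one shelf's top and the next shelf's underside is 240 mm.


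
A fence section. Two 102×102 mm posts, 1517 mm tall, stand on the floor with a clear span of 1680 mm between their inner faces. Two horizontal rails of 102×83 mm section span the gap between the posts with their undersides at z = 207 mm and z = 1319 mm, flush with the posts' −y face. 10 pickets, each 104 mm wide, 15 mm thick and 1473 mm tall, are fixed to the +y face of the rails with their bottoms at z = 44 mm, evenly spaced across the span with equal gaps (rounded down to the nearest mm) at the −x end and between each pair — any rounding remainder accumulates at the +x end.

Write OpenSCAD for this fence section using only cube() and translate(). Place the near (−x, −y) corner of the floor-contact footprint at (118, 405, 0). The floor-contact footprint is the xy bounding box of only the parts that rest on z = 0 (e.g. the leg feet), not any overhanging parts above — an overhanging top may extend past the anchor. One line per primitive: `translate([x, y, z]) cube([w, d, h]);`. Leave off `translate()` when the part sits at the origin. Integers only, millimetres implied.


translate([118, 405, 0]) cube([102, 102, 1517]);
translate([1900, 405, 0]) cube([102, 102, 1517]);
translate([220, 405, 207]) cube([1680, 102, 83]);
translate([220, 405, 1319]) cube([1680, 102, 83]);
translate([278, 507, 44]) cube([104, 15, 1473]);
translate([440, 507, 44]) cube([104, 15, 1473]);
translate([602, 507, 44]) cube([104, 15, 1473]);
translate([764, 507, 44]) cube([104, 15, 1473]);
translate([926, 507, 44]) cube([104, 15, 1473]);
translate([1088, 507, 44]) cube([104, 15, 1473]);
translate([1250, 507, 44]) cube([104, 15, 1473]);
translate([1412, 507, 44]) cube([104, 15, 1473]);
translate([1574, 507, 44]) cube([104, 15, 1473]);
translate([1736, 507, 44]) cube([104, 15, 1473]);


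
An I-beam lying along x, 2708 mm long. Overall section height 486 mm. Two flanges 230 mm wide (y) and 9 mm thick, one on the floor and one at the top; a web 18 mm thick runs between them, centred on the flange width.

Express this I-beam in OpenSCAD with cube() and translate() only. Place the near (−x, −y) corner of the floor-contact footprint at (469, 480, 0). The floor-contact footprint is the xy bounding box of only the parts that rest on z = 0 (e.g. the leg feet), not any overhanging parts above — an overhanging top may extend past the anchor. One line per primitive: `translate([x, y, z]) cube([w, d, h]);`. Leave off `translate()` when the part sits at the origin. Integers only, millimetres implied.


translate([469, 480, 0]) cube([2708, 230, 9]);
translate([469, 586, 9]) cube([2708, 18, 468]);
translate([469, 480, 477]) cube([2708, 230, 9]);


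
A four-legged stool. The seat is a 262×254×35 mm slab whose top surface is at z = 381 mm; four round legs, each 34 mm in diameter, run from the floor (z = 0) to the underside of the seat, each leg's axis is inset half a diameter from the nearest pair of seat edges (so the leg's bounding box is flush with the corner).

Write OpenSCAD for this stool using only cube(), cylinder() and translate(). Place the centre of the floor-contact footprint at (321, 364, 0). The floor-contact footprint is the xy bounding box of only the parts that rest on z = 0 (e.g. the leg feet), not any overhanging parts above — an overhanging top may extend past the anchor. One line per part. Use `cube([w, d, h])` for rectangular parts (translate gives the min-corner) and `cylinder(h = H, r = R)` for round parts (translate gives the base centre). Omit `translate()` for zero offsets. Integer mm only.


translate([190, 237, 346]) cube([262, 254, 35]);
translate([207, 254, 0]) cylinder(h = 346, r = 17);
translate([435, 254, 0]) cylinder(h = 346, r = 17);
translate([207, 474, 0]) cylinder(h = 346, r = 17);
translate([435, 474, 0]) cylinder(h = 346, r = 17);


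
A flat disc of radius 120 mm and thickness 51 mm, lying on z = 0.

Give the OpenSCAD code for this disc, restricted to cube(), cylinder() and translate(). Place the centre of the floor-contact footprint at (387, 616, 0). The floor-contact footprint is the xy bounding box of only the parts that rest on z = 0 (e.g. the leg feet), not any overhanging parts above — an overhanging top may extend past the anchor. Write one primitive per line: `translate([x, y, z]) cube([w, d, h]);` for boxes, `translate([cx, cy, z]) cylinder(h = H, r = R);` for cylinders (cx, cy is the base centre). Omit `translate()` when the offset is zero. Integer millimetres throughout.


translate([387, 616, 0]) cylinder(h = 51, r = 120);
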